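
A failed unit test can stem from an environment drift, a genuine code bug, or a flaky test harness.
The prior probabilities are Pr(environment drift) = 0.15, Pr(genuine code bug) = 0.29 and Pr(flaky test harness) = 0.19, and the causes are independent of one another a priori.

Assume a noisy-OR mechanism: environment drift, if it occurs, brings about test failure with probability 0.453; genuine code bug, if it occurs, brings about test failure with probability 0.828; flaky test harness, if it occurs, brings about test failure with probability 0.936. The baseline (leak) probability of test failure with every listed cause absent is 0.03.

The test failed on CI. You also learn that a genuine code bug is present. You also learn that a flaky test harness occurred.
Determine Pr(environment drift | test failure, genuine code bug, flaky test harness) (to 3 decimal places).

Under noisy-OR, P(test failure | causes) = 1 − (1−0.03)·∏(1−qᵢ) over the active causes.
Weight on environment drift=true, given the evidence: 0.994159×0.15 = 0.149124
Denominator P(test failure | genuine code bug, flaky test harness): 0.989322×0.85 + 0.994159×0.15 = 0.990048
P(environment drift | test failure, genuine code bug, flaky test harness) = 0.149124/0.990048 ≈ 0.151

Pr(environment drift | test failure, genuine code bug, flaky test harness) ≈ 0.151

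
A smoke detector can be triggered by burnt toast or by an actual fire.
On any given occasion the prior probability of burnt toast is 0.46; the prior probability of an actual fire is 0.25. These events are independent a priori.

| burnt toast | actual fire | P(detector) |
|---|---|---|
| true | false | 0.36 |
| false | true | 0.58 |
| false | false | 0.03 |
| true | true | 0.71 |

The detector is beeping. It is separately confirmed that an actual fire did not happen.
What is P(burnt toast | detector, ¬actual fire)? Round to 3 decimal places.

P(burnt toast | detector, ¬actual fire) ≈ 0.911

Numerator (weight on configurations with burnt toast): 0.36×0.46 = 0.165600
Normalizer over all consistent configurations: 0.03×0.54 + 0.36×0.46 = 0.181800
P(burnt toast | detector, ¬actual fire) = 0.165600/0.181800 ≈ 0.911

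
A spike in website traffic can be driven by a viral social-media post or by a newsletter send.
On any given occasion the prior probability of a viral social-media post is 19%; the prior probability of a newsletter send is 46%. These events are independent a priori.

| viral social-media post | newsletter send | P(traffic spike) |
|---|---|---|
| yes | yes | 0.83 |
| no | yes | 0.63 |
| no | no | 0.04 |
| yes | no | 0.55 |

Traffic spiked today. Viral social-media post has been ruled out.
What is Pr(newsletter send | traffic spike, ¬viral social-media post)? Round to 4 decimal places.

Pr(newsletter send | traffic spike, ¬viral social-media post) ≈ 0.9306

P(traffic spike | ¬viral social-media post) = 0.04×0.54 + 0.63×0.46 = 0.021600 + 0.289800 = 0.311400
The newsletter send-present share is 0.63×0.46 = 0.289800.
Hence the posterior is 0.289800/0.311400 ≈ 0.9306.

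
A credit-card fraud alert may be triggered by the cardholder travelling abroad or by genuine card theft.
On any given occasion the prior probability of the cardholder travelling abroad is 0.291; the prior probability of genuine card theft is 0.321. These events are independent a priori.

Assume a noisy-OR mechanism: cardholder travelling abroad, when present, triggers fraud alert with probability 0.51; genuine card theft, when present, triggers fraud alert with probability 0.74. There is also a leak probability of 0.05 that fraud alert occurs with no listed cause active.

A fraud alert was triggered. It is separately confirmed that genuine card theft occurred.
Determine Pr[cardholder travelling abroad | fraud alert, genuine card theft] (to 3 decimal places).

Under noisy-OR, P(fraud alert | causes) = 1 − (1−0.05)·∏(1−qᵢ) over the active causes.
P(fraud alert | genuine card theft) = 0.753*0.709 + 0.87897*0.291 = 0.533877 + 0.255780 = 0.789657
Restricting to configurations with cardholder travelling abroad present: 0.87897*0.291 = 0.255780.
P(cardholder travelling abroad | fraud alert, genuine card theft) = 0.255780 / 0.789657 ≈ 0.324

Pr[cardholder travelling abroad | fraud alert, genuine card theft] ≈ 0.324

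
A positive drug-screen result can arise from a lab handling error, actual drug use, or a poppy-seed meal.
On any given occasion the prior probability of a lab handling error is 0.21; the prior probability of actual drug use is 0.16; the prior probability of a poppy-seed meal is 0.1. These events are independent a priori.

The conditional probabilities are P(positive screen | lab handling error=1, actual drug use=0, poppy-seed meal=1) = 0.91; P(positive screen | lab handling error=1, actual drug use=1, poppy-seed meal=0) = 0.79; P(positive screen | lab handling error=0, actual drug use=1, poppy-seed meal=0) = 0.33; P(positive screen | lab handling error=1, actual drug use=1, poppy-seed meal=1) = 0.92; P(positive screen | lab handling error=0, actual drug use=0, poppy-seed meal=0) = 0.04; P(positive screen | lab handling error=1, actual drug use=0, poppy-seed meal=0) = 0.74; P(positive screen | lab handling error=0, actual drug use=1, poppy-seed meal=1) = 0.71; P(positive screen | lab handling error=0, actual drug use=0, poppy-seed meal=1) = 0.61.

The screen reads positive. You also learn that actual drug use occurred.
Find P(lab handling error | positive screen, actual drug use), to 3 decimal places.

P(lab handling error | positive screen, actual drug use) ≈ 0.367

Sum P(positive screen|·) weighted by the priors over the 4 (lab handling error, poppy-seed meal) configurations:
  P(positive screen | actual drug use) = 0.33·0.79·0.9 + 0.71·0.79·0.1 + 0.79·0.21·0.9 + 0.92·0.21·0.1
        = 0.234630 + 0.056090 + 0.149310 + 0.019320 = 0.459350
Configurations with lab handling error contribute 0.168630, so
  P(lab handling error | positive screen, actual drug use) = 0.168630 / 0.459350 ≈ 0.367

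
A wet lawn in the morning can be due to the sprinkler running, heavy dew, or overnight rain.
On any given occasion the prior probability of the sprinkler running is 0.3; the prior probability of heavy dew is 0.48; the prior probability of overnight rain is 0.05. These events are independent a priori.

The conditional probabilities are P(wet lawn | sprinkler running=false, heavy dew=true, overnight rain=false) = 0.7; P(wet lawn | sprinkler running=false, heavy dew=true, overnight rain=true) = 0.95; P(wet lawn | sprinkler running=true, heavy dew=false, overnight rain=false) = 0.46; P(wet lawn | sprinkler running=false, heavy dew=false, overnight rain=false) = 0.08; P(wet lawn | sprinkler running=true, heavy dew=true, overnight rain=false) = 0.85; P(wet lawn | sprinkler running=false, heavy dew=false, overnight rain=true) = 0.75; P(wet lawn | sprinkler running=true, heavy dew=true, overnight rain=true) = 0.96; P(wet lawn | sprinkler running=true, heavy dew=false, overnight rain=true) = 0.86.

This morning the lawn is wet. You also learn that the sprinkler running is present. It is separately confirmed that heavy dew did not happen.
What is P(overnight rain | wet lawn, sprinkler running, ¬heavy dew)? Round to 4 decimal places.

Numerator (weight on configurations with overnight rain): 0.86*0.05 = 0.043000
Normalizer over all consistent configurations: 0.46*0.95 + 0.86*0.05 = 0.480000
Posterior = 0.043000 / 0.480000 ≈ 0.0896

P(overnight rain | wet lawn, sprinkler running, ¬heavy dew) ≈ 0.0896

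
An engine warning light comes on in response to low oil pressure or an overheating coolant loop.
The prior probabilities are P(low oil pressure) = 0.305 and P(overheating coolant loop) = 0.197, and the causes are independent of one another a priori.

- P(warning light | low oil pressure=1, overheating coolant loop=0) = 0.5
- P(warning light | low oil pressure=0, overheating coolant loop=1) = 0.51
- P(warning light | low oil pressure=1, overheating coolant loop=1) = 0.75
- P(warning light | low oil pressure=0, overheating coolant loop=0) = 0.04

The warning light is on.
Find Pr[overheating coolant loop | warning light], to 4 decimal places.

P(warning light) = 0.04·0.695·0.803 + 0.51·0.695·0.197 + 0.5·0.305·0.803 + 0.75·0.305·0.197 = 0.022323 + 0.069827 + 0.122458 + 0.045064 = 0.259672
Of this, 0.114891 comes from 0.069827 + 0.045064 (the overheating coolant loop=true cases).
Hence the posterior is 0.114891/0.259672 ≈ 0.4424.

Pr[overheating coolant loop | warning light] ≈ 0.4424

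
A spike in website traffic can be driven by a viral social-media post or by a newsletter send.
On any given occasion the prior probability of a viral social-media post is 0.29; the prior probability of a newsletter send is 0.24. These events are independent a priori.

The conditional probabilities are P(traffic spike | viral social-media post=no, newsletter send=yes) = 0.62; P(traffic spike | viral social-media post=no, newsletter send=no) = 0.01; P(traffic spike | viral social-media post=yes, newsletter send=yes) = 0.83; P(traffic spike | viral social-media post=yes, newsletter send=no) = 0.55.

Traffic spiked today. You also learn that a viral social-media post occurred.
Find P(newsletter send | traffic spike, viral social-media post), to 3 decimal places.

Enumerate both values of newsletter send and weight by the priors:
  P(traffic spike | viral social-media post) = 0.55*0.76 + 0.83*0.24
        = 0.418000 + 0.199200 = 0.617200
Keeping only the newsletter send-present terms gives 0.199200, so
  P(newsletter send | traffic spike, viral social-media post) = 0.199200 / 0.617200 ≈ 0.323

P(newsletter send | traffic spike, viral social-media post) ≈ 0.323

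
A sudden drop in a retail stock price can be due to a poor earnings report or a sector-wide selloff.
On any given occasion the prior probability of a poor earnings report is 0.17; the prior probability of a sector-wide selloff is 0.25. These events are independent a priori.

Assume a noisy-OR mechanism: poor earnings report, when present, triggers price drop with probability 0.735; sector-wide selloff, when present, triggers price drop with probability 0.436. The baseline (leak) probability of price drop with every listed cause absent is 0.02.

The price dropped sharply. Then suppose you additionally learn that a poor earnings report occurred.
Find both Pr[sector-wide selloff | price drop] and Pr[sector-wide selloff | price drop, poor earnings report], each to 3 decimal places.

Under noisy-OR, P(price drop | causes) = 1 − (1−0.02)·∏(1−qᵢ) over the active causes.
Enumerate the 4 (poor earnings report, sector-wide selloff) configurations and weight by the priors:
  P(price drop) = 0.02*0.83*0.75 + 0.44728*0.83*0.25 + 0.7403*0.17*0.75 + 0.853529*0.17*0.25
        = 0.012450 + 0.092811 + 0.094388 + 0.036275 = 0.235924
Keeping only the sector-wide selloff-present terms gives 0.129086, so
  P(sector-wide selloff | price drop) = 0.129086 / 0.235924 ≈ 0.547

With the extra evidence:
P(price drop | poor earnings report) = 0.7403×0.75 + 0.853529×0.25 = 0.555225 + 0.213382 = 0.768607
Restricting to configurations with sector-wide selloff present: 0.853529×0.25 = 0.213382.
Hence the posterior is 0.213382/0.768607 ≈ 0.278.

Pr[sector-wide selloff | price drop] ≈ 0.547; Pr[sector-wide selloff | price drop, poor earnings report] ≈ 0.278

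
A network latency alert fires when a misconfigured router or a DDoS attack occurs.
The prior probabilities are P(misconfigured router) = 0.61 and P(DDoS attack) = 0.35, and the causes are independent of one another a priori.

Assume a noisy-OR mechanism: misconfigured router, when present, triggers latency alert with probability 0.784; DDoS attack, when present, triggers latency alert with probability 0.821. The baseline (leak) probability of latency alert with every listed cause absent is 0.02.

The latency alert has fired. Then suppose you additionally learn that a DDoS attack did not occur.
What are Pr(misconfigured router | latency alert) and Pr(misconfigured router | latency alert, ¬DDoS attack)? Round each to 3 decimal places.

Pr(misconfigured router | latency alert) ≈ 0.815; Pr(misconfigured router | latency alert, ¬DDoS attack) ≈ 0.984

Under noisy-OR, P(latency alert | causes) = 1 − (1−0.02)·∏(1−qᵢ) over the active causes.
Sum P(latency alert|·) weighted by the priors over the 4 (misconfigured router, DDoS attack) configurations:
  P(latency alert) = 0.02·0.39·0.65 + 0.82458·0.39·0.35 + 0.78832·0.61·0.65 + 0.962109·0.61·0.35
        = 0.005070 + 0.112555 + 0.312569 + 0.205410 = 0.635604
Configurations with misconfigured router contribute 0.517979, so
  P(misconfigured router | latency alert) = 0.517979 / 0.635604 ≈ 0.815

With the extra evidence:
Numerator (weight on configurations with misconfigured router): 0.78832*0.61 = 0.480875
The normalizing constant is 0.02*0.39 + 0.78832*0.61 = 0.488675
P(misconfigured router | latency alert, ¬DDoS attack) = 0.480875/0.488675 ≈ 0.984
With DDoS attack excluded, misconfigured router must carry more of the explanatory weight for the latency alert.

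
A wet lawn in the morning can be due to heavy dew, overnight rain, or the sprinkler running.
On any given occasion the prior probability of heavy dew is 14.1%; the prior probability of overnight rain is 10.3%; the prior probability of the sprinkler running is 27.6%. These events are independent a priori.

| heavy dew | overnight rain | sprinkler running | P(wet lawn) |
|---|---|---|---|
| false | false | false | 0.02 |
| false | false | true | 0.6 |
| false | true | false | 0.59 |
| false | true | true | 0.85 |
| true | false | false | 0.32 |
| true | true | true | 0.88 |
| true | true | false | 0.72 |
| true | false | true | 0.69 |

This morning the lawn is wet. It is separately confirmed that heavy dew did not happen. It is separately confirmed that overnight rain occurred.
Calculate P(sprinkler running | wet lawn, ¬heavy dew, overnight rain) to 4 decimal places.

For the numerator, keep only sprinkler running=true terms: 0.85×0.276 = 0.234600
Normalizer over all consistent configurations: 0.59×0.724 + 0.85×0.276 = 0.661760
P(sprinkler running | wet lawn, ¬heavy dew, overnight rain) = 0.234600/0.661760 ≈ 0.3545

P(sprinkler running | wet lawn, ¬heavy dew, overnight rain) ≈ 0.3545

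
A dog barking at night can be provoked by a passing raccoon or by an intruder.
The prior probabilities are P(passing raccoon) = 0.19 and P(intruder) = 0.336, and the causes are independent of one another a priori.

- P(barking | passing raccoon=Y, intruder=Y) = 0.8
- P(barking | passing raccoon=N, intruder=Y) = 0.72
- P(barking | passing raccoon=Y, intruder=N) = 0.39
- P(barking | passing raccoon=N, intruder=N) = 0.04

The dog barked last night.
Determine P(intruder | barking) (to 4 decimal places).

P(intruder | barking) ≈ 0.7774

P(barking) = 0.04*0.81*0.664 + 0.72*0.81*0.336 + 0.39*0.19*0.664 + 0.8*0.19*0.336 = 0.021514 + 0.195955 + 0.049202 + 0.051072 = 0.317743
The intruder-present share is 0.195955 + 0.051072 = 0.247027.
P(intruder | barking) = 0.247027 / 0.317743 ≈ 0.7774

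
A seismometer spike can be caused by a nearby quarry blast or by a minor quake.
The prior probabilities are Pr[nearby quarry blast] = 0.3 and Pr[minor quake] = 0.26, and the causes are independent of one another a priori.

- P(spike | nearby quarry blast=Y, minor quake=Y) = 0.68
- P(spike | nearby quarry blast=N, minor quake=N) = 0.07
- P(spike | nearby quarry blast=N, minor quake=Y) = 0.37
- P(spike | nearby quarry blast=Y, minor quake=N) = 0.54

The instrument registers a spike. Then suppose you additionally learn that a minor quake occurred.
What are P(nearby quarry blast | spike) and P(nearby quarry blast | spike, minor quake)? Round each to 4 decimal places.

P(nearby quarry blast | spike) ≈ 0.6253; P(nearby quarry blast | spike, minor quake) ≈ 0.4406

Enumerate the 4 (nearby quarry blast, minor quake) configurations and weight by the priors:
  P(spike) = 0.07×0.7×0.74 + 0.37×0.7×0.26 + 0.54×0.3×0.74 + 0.68×0.3×0.26
        = 0.036260 + 0.067340 + 0.119880 + 0.053040 = 0.276520
The terms with nearby quarry blast present sum to 0.172920, so
  P(nearby quarry blast | spike) = 0.172920 / 0.276520 ≈ 0.6253

With the extra evidence:
P(spike | minor quake) = 0.37*0.7 + 0.68*0.3 = 0.259000 + 0.204000 = 0.463000
The nearby quarry blast-present share is 0.68*0.3 = 0.204000.
P(nearby quarry blast | spike, minor quake) = 0.204000 / 0.463000 ≈ 0.4406
Conditioning on minor quake lowers the posterior on nearby quarry blast: the classic explaining-away effect in a common-effect structure.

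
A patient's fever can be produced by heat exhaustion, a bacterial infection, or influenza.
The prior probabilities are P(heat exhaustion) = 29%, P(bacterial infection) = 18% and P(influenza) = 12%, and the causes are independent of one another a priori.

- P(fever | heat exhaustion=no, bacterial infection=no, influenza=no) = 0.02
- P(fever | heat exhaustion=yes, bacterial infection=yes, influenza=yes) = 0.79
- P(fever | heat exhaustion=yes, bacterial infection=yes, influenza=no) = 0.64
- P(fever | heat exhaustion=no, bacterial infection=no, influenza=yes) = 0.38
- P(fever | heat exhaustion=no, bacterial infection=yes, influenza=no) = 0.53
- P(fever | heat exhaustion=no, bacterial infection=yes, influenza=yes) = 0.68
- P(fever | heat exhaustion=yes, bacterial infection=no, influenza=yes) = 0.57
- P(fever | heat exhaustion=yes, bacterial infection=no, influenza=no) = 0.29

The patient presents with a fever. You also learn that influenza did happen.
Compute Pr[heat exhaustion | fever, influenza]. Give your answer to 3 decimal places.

Weight on heat exhaustion=true, given the evidence: 0.135546 + 0.041238 = 0.176784
Normalizer over all consistent configurations: 0.38*0.71*0.82 + 0.68*0.71*0.18 + 0.57*0.29*0.82 + 0.79*0.29*0.18 = 0.484924
P(heat exhaustion | fever, influenza) = 0.176784/0.484924 ≈ 0.365

Pr[heat exhaustion | fever, influenza] ≈ 0.365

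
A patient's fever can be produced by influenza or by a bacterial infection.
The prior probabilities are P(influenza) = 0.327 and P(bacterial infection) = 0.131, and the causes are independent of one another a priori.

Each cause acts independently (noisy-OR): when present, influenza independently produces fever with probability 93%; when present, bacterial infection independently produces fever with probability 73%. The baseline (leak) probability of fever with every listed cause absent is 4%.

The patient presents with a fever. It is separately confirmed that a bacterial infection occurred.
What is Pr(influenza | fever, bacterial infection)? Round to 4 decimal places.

Pr(influenza | fever, bacterial infection) ≈ 0.3917

Under noisy-OR, P(fever | causes) = 1 − (1−0.04)·∏(1−qᵢ) over the active causes.
By total probability over both values of influenza:
  P(fever | bacterial infection) = 0.7408*0.673 + 0.981856*0.327
        = 0.498558 + 0.321067 = 0.819625
Configurations with influenza contribute 0.321067, so
  P(influenza | fever, bacterial infection) = 0.321067 / 0.819625 ≈ 0.3917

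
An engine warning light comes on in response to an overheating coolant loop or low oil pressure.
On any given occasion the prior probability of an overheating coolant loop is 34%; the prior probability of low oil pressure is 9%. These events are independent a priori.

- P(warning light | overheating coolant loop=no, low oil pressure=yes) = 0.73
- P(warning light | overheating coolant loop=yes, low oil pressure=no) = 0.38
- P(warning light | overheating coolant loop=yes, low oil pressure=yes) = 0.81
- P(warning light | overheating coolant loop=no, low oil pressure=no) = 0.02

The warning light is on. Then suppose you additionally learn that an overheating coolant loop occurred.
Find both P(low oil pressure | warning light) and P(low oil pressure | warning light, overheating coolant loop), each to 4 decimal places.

P(warning light) = 0.02*0.66*0.91 + 0.73*0.66*0.09 + 0.38*0.34*0.91 + 0.81*0.34*0.09 = 0.012012 + 0.043362 + 0.117572 + 0.024786 = 0.197732
Of this, 0.068148 comes from 0.043362 + 0.024786 (the low oil pressure=true cases).
P(low oil pressure | warning light) = 0.068148 / 0.197732 ≈ 0.3446

With the extra evidence:
Numerator (weight on configurations with low oil pressure): 0.81×0.09 = 0.072900
The normalizing constant is 0.38×0.91 + 0.81×0.09 = 0.418700
Posterior = 0.072900 / 0.418700 ≈ 0.1741
This is intercausal reasoning (explaining away): once overheating coolant loop accounts for the warning light, low oil pressure becomes less likely.

P(low oil pressure | warning light) ≈ 0.3446; P(low oil pressure | warning light, overheating coolant loop) ≈ 0.1741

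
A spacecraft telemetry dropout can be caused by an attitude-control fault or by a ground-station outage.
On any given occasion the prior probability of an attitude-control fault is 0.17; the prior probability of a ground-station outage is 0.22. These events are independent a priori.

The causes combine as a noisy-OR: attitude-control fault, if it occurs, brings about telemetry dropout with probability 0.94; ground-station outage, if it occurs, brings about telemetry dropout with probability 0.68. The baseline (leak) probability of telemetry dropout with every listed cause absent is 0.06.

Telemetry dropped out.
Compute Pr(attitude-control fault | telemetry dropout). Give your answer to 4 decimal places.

Pr(attitude-control fault | telemetry dropout) ≈ 0.4929

Under noisy-OR, P(telemetry dropout | causes) = 1 − (1−0.06)·∏(1−qᵢ) over the active causes.
By total probability over the 4 (attitude-control fault, ground-station outage) configurations:
  P(telemetry dropout) = 0.06×0.83×0.78 + 0.6992×0.83×0.22 + 0.9436×0.17×0.78 + 0.981952×0.17×0.22
        = 0.038844 + 0.127674 + 0.125121 + 0.036725 = 0.328364
The terms with attitude-control fault present sum to 0.161846, so
  P(attitude-control fault | telemetry dropout) = 0.161846 / 0.328364 ≈ 0.4929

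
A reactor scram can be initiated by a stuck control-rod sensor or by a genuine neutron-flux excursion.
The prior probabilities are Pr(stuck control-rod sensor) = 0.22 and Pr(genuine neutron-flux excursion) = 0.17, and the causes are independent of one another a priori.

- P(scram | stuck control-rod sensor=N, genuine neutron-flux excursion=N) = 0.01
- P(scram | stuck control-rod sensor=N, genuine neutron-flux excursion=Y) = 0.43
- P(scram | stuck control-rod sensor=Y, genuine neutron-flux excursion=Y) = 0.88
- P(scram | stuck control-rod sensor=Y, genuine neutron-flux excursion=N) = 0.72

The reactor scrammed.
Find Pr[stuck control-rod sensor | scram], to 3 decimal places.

Sum P(scram|·) weighted by the priors over the 4 (stuck control-rod sensor, genuine neutron-flux excursion) configurations:
  P(scram) = 0.01*0.78*0.83 + 0.43*0.78*0.17 + 0.72*0.22*0.83 + 0.88*0.22*0.17
        = 0.006474 + 0.057018 + 0.131472 + 0.032912 = 0.227876
Configurations with stuck control-rod sensor contribute 0.164384, so
  P(stuck control-rod sensor | scram) = 0.164384 / 0.227876 ≈ 0.721

Pr[stuck control-rod sensor | scram] ≈ 0.721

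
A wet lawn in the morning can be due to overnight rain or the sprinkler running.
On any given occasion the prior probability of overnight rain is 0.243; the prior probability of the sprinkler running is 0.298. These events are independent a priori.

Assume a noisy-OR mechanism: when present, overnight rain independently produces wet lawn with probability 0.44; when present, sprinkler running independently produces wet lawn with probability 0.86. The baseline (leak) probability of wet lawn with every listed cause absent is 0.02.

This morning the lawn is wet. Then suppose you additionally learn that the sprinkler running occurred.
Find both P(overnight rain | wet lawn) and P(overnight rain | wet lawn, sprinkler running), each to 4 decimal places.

Under noisy-OR, P(wet lawn | causes) = 1 − (1−0.02)·∏(1−qᵢ) over the active causes.
Numerator (weight on configurations with overnight rain): 0.076968 + 0.066850 = 0.143818
Normalizer over all consistent configurations: 0.02*0.757*0.702 + 0.8628*0.757*0.298 + 0.4512*0.243*0.702 + 0.923168*0.243*0.298 = 0.349082
P(overnight rain | wet lawn) = 0.143818/0.349082 ≈ 0.4120

Now also conditioning on sprinkler running=true:
Sum P(wet lawn|·) weighted by the priors over both values of overnight rain:
  P(wet lawn | sprinkler running) = 0.8628×0.757 + 0.923168×0.243
        = 0.653140 + 0.224330 = 0.877470
Keeping only the overnight rain-present terms gives 0.224330, so
  P(overnight rain | wet lawn, sprinkler running) = 0.224330 / 0.877470 ≈ 0.2557

P(overnight rain | wet lawn) ≈ 0.4120; P(overnight rain | wet lawn, sprinkler running) ≈ 0.2557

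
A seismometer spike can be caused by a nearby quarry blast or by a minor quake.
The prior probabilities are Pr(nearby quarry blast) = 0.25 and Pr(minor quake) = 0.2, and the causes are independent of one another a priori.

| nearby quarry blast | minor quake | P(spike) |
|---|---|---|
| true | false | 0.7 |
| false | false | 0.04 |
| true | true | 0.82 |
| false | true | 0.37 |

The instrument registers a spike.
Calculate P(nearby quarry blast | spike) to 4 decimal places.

For the numerator, keep only nearby quarry blast=true terms: 0.140000 + 0.041000 = 0.181000
Normalizer over all consistent configurations: 0.04×0.75×0.8 + 0.37×0.75×0.2 + 0.7×0.25×0.8 + 0.82×0.25×0.2 = 0.260500
P(nearby quarry blast | spike) = 0.181000/0.260500 ≈ 0.6948

P(nearby quarry blast | spike) ≈ 0.6948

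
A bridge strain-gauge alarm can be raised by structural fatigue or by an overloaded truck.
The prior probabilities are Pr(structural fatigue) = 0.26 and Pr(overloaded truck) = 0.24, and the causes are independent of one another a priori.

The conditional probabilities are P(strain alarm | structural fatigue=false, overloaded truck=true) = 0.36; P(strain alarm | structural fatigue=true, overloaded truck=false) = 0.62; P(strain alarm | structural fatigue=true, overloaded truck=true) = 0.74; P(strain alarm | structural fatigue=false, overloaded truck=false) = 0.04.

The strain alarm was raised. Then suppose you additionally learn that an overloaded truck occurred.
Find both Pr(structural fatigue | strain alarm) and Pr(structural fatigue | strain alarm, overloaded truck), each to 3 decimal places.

Sum P(strain alarm|·) weighted by the priors over the 4 (structural fatigue, overloaded truck) configurations:
  P(strain alarm) = 0.04·0.74·0.76 + 0.36·0.74·0.24 + 0.62·0.26·0.76 + 0.74·0.26·0.24
        = 0.022496 + 0.063936 + 0.122512 + 0.046176 = 0.255120
Keeping only the structural fatigue-present terms gives 0.168688, so
  P(structural fatigue | strain alarm) = 0.168688 / 0.255120 ≈ 0.661

Now also conditioning on overloaded truck=true:
Enumerate both values of structural fatigue and weight by the priors:
  P(strain alarm | overloaded truck) = 0.36*0.74 + 0.74*0.26
        = 0.266400 + 0.192400 = 0.458800
Keeping only the structural fatigue-present terms gives 0.192400, so
  P(structural fatigue | strain alarm, overloaded truck) = 0.192400 / 0.458800 ≈ 0.419

Pr(structural fatigue | strain alarm) ≈ 0.661; Pr(structural fatigue | strain alarm, overloaded truck) ≈ 0.419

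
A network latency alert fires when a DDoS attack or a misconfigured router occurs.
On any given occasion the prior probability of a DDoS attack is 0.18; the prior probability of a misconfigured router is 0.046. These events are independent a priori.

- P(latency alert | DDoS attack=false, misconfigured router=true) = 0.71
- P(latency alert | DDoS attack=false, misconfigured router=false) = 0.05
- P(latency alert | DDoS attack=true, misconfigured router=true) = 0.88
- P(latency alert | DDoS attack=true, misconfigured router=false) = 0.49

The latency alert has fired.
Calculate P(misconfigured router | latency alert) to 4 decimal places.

Enumerate the 4 (DDoS attack, misconfigured router) configurations and weight by the priors:
  P(latency alert) = 0.05×0.82×0.954 + 0.71×0.82×0.046 + 0.49×0.18×0.954 + 0.88×0.18×0.046
        = 0.039114 + 0.026781 + 0.084143 + 0.007286 = 0.157324
Keeping only the misconfigured router-present terms gives 0.034067, so
  P(misconfigured router | latency alert) = 0.034067 / 0.157324 ≈ 0.2165

P(misconfigured router | latency alert) ≈ 0.2165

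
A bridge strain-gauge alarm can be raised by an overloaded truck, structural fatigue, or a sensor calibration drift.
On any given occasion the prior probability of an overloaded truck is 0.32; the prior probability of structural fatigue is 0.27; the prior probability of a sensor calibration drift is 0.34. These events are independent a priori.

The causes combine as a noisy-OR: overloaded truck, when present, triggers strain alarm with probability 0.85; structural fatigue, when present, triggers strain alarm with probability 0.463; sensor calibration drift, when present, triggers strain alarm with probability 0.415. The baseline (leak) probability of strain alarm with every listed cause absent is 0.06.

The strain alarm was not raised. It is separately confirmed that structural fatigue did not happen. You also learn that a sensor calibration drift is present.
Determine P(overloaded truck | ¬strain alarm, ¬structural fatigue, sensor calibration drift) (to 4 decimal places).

Under noisy-OR, P(strain alarm | causes) = 1 − (1−0.06)·∏(1−qᵢ) over the active causes.
For the numerator, keep only overloaded truck=true terms: 0.082485*0.32 = 0.026395
The normalizing constant is 0.5499*0.68 + 0.082485*0.32 = 0.400327
Posterior = 0.026395 / 0.400327 ≈ 0.0659

P(overloaded truck | ¬strain alarm, ¬structural fatigue, sensor calibration drift) ≈ 0.0659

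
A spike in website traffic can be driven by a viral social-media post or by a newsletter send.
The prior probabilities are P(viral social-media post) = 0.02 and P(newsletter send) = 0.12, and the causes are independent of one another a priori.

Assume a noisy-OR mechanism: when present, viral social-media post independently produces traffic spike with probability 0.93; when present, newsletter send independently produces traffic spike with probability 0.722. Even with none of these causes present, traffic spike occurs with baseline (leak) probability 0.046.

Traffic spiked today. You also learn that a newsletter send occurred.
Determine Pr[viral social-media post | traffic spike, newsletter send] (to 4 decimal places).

Pr[viral social-media post | traffic spike, newsletter send] ≈ 0.0265

Under noisy-OR, P(traffic spike | causes) = 1 − (1−0.046)·∏(1−qᵢ) over the active causes.
P(traffic spike | newsletter send) = 0.734788·0.98 + 0.981435·0.02 = 0.720092 + 0.019629 = 0.739721
The viral social-media post-present share is 0.981435·0.02 = 0.019629.
P(viral social-media post | traffic spike, newsletter send) = 0.019629 / 0.739721 ≈ 0.0265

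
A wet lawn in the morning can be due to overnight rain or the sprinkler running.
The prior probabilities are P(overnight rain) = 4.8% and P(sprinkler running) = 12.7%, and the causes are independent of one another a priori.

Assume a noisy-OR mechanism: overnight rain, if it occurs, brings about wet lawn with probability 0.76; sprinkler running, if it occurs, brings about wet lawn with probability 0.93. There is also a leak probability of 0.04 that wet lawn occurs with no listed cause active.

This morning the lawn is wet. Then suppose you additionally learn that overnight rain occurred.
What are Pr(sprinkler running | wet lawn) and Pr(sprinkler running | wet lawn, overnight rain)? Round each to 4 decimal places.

Under noisy-OR, P(wet lawn | causes) = 1 − (1−0.04)·∏(1−qᵢ) over the active causes.
Enumerate the 4 (overnight rain, sprinkler running) configurations and weight by the priors:
  P(wet lawn) = 0.04*0.952*0.873 + 0.9328*0.952*0.127 + 0.7696*0.048*0.873 + 0.983872*0.048*0.127
        = 0.033244 + 0.112779 + 0.032249 + 0.005998 = 0.184270
The terms with sprinkler running present sum to 0.118777, so
  P(sprinkler running | wet lawn) = 0.118777 / 0.184270 ≈ 0.6446

With the extra evidence:
By total probability over both values of sprinkler running:
  P(wet lawn | overnight rain) = 0.7696*0.873 + 0.983872*0.127
        = 0.671861 + 0.124952 = 0.796813
The terms with sprinkler running present sum to 0.124952, so
  P(sprinkler running | wet lawn, overnight rain) = 0.124952 / 0.796813 ≈ 0.1568
This is intercausal reasoning (explaining away): once overnight rain accounts for the wet lawn, sprinkler running becomes less likely.

Pr(sprinkler running | wet lawn) ≈ 0.6446; Pr(sprinkler running | wet lawn, overnight rain) ≈ 0.1568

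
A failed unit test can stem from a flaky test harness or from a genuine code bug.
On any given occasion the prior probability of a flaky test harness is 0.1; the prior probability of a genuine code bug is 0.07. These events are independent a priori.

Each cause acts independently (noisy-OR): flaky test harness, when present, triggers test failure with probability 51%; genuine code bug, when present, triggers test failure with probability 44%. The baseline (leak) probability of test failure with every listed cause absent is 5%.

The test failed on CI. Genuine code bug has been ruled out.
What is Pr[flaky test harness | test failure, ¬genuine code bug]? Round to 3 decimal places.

Under noisy-OR, P(test failure | causes) = 1 − (1−0.05)·∏(1−qᵢ) over the active causes.
P(test failure | ¬genuine code bug) = 0.05*0.9 + 0.5345*0.1 = 0.045000 + 0.053450 = 0.098450
The flaky test harness-present share is 0.5345*0.1 = 0.053450.
Hence the posterior is 0.053450/0.098450 ≈ 0.543.

Pr[flaky test harness | test failure, ¬genuine code bug] ≈ 0.543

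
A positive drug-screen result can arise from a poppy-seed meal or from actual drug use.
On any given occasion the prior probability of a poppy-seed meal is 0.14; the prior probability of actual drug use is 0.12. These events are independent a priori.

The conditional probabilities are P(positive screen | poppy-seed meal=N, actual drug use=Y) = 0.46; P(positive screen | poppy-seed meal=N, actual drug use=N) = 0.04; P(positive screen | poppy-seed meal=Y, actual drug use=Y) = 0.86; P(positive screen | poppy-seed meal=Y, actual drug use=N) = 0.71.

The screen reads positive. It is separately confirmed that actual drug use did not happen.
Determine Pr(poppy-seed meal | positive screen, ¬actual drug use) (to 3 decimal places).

Pr(poppy-seed meal | positive screen, ¬actual drug use) ≈ 0.743

Sum P(positive screen|·) weighted by the priors over both values of poppy-seed meal:
  P(positive screen | ¬actual drug use) = 0.04×0.86 + 0.71×0.14
        = 0.034400 + 0.099400 = 0.133800
Keeping only the poppy-seed meal-present terms gives 0.099400, so
  P(poppy-seed meal | positive screen, ¬actual drug use) = 0.099400 / 0.133800 ≈ 0.743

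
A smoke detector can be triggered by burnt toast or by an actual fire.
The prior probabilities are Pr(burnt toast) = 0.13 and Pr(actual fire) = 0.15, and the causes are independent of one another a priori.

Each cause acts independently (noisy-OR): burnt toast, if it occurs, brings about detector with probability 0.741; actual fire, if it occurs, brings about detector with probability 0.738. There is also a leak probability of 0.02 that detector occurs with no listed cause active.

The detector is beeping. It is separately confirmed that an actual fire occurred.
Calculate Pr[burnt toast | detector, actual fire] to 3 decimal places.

Pr[burnt toast | detector, actual fire] ≈ 0.158

Under noisy-OR, P(detector | causes) = 1 − (1−0.02)·∏(1−qᵢ) over the active causes.
P(detector | actual fire) = 0.74324*0.87 + 0.933499*0.13 = 0.646619 + 0.121355 = 0.767974
The burnt toast-present share is 0.933499*0.13 = 0.121355.
So P(burnt toast | detector, actual fire) = 0.121355/0.767974 ≈ 0.158.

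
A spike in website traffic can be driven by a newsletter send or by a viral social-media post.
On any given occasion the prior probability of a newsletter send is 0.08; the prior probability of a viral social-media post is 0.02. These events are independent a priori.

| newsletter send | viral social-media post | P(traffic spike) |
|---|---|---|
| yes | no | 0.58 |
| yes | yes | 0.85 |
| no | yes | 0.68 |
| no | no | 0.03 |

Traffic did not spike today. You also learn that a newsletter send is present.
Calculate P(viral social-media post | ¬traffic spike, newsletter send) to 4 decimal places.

Sum P(¬traffic spike|·) weighted by the priors over both values of viral social-media post:
  P(¬traffic spike | newsletter send) = 0.42·0.98 + 0.15·0.02
        = 0.411600 + 0.003000 = 0.414600
Configurations with viral social-media post contribute 0.003000, so
  P(viral social-media post | ¬traffic spike, newsletter send) = 0.003000 / 0.414600 ≈ 0.0072

P(viral social-media post | ¬traffic spike, newsletter send) ≈ 0.0072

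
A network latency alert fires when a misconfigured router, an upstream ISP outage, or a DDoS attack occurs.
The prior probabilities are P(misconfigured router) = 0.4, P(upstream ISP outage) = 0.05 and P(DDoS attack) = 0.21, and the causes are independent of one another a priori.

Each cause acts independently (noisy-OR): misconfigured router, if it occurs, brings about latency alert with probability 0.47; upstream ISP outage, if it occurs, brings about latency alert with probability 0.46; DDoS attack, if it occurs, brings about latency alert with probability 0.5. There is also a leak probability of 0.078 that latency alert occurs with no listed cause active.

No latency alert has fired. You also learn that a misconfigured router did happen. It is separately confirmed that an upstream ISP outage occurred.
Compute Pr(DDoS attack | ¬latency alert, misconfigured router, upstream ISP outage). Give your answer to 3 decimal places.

Pr(DDoS attack | ¬latency alert, misconfigured router, upstream ISP outage) ≈ 0.117

Under noisy-OR, P(latency alert | causes) = 1 − (1−0.078)·∏(1−qᵢ) over the active causes.
P(¬latency alert | misconfigured router, upstream ISP outage) = 0.263876*0.79 + 0.131938*0.21 = 0.208462 + 0.027707 = 0.236169
Restricting to configurations with DDoS attack present: 0.131938*0.21 = 0.027707.
Hence the posterior is 0.027707/0.236169 ≈ 0.117.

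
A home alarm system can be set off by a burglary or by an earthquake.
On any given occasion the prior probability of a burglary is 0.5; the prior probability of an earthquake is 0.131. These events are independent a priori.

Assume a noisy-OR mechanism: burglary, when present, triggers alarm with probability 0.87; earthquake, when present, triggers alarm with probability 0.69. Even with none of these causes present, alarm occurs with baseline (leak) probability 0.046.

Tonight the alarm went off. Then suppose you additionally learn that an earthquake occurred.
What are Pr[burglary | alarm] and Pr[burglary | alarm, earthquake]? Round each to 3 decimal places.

Under noisy-OR, P(alarm | causes) = 1 − (1−0.046)·∏(1−qᵢ) over the active causes.
By total probability over the 4 (burglary, earthquake) configurations:
  P(alarm) = 0.046·0.5·0.869 + 0.70426·0.5·0.131 + 0.87598·0.5·0.869 + 0.961554·0.5·0.131
        = 0.019987 + 0.046129 + 0.380613 + 0.062982 = 0.509711
Keeping only the burglary-present terms gives 0.443595, so
  P(burglary | alarm) = 0.443595 / 0.509711 ≈ 0.870

With the extra evidence:
By total probability over both values of burglary:
  P(alarm | earthquake) = 0.70426·0.5 + 0.961554·0.5
        = 0.352130 + 0.480777 = 0.832907
The terms with burglary present sum to 0.480777, so
  P(burglary | alarm, earthquake) = 0.480777 / 0.832907 ≈ 0.577
— earthquake explains away the evidence for burglary.

Pr[burglary | alarm] ≈ 0.870; Pr[burglary | alarm, earthquake] ≈ 0.577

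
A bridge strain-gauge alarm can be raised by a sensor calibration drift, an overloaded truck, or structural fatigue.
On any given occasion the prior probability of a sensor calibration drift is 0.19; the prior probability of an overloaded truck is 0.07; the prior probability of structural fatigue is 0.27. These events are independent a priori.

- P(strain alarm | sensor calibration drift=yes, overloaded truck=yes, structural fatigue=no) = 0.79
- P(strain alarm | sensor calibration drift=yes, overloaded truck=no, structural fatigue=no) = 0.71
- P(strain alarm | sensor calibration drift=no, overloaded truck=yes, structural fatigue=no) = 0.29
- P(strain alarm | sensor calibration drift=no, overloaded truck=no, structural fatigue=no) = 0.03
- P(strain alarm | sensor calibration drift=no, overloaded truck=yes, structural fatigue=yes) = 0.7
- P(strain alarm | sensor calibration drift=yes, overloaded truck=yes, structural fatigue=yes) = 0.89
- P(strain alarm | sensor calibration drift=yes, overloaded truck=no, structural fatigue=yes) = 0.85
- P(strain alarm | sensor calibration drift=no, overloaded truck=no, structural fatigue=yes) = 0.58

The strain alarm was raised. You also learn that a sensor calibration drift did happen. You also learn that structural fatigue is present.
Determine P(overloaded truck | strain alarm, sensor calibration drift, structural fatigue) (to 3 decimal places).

P(overloaded truck | strain alarm, sensor calibration drift, structural fatigue) ≈ 0.073

Sum P(strain alarm|·) weighted by the priors over both values of overloaded truck:
  P(strain alarm | sensor calibration drift, structural fatigue) = 0.85*0.93 + 0.89*0.07
        = 0.790500 + 0.062300 = 0.852800
The terms with overloaded truck present sum to 0.062300, so
  P(overloaded truck | strain alarm, sensor calibration drift, structural fatigue) = 0.062300 / 0.852800 ≈ 0.073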